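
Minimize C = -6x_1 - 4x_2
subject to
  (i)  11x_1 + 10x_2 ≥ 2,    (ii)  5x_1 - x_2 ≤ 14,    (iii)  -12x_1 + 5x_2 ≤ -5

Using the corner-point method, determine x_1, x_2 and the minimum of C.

Extreme points and C = -6x_1 - 4x_2:
  (142/61, -144/61) → C = -276/61
  (12/35, -31/175) → C = -236/175
  (5, 11) → C = -74

The optimum lies where 5x_1 - x_2 = 14 and -12x_1 + 5x_2 = -5.
Solving simultaneously gives x_1 = 5, x_2 = 11.

x_1 = 5, x_2 = 11, minimum C = -74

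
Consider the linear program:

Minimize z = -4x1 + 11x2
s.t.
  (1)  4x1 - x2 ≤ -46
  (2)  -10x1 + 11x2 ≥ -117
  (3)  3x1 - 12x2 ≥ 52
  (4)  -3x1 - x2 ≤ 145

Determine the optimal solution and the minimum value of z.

Feasible corners and z = -4x1 + 11x2:
  (-623/34, -464/17) → z = -3858/17
  (-604/45, -346/45) → z = -278/9
  (-1478/43, -1801/43) → z = -13899/43
  (-1688/39, -197/13) → z = 251/39

x1 = -1478/43, x2 = -1801/43, minimum z = -13899/43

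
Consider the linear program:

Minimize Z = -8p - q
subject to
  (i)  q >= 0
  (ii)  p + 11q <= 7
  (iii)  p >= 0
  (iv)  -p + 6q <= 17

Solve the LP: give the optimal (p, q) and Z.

At the optimal vertex, q = 0 and p + 11q = 7.
Solving simultaneously gives p = 7, q = 0.

p = 7, q = 0, minimum Z = -56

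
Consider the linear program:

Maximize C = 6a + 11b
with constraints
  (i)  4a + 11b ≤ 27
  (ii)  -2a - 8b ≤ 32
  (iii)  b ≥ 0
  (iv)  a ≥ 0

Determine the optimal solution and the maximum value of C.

a = 27/4, b = 0, maximum C = 81/2

Feasible corners and C = 6a + 11b:
  (27/4, 0) → C = 81/2
  (0, 27/11) → C = 27
  (0, 0) → C = 0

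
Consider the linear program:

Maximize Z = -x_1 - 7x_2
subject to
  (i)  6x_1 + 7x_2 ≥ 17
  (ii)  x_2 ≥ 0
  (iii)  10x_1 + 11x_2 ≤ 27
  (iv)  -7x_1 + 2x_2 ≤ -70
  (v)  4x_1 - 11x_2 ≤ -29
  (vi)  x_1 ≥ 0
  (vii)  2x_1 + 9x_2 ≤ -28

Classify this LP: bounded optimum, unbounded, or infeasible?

The boundaries x_1 = 0 and 2x_1 + 9x_2 = -28 meet at (0, -28/9), but that point violates 6x_1 + 7x_2 ≥ 17. Every candidate vertex is excluded by some other constraint, so the feasible region is empty.

infeasible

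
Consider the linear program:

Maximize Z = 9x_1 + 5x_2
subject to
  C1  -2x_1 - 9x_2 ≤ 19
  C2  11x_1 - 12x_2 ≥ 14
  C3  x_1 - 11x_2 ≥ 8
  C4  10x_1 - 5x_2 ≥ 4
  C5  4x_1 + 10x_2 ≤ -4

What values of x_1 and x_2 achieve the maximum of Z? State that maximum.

Corner points and Z = 9x_1 + 5x_2:
  (-59/100, -99/50) → Z = -1521/100
  (77/8, -17/4) → Z = 523/8
  (58/109, -74/109) → Z = 152/109
  (-22/65, -96/65) → Z = -678/65
  (2/3, -2/3) → Z = 8/3

At the optimal vertex, -2x_1 - 9x_2 = 19 and 4x_1 + 10x_2 = -4.
Solving simultaneously gives x_1 = 77/8, x_2 = -17/4.

x_1 = 77/8, x_2 = -17/4, maximum Z = 523/8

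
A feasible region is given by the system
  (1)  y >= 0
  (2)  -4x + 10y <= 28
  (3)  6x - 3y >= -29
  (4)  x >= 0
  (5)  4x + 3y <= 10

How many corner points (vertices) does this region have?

4

The feasible vertices (each the meet of two boundaries and inside every other half-plane) are:
  (0, 0)
  (5/2, 0)
  (0, 14/5)
  (4/13, 38/13)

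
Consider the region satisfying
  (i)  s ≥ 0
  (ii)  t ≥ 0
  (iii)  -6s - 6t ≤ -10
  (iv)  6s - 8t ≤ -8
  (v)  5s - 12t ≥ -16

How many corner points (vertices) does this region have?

3

The feasible vertices (each the meet of two boundaries and inside every other half-plane) are:
  (8/21, 9/7)
  (4/17, 73/51)
  (1, 7/4)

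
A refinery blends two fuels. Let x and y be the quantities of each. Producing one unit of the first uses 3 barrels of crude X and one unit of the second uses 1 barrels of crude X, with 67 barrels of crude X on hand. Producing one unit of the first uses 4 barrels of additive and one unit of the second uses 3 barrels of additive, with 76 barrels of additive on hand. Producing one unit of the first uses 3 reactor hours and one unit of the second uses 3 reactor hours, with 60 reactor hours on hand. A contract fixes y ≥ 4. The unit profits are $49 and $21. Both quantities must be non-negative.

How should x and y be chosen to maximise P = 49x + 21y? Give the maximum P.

Corner points and P = 49x + 21y:
  (0, 20) → P = 420
  (0, 4) → P = 84
  (16, 4) → P = 868

The binding constraints are 4x + 3y = 76 and 3x + 3y = 60.
Solving simultaneously gives x = 16, y = 4.

x = 16, y = 4, maximum P = 868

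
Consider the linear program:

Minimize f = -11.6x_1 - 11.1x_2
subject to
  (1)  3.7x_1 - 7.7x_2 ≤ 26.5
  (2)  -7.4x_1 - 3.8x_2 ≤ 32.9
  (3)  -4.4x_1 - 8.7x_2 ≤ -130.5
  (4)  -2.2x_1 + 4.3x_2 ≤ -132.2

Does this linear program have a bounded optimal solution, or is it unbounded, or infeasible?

unbounded

From the feasible point (90399/103, 43084/103), moving in the direction (4.3, 2.2) keeps every constraint satisfied while f decreases without bound.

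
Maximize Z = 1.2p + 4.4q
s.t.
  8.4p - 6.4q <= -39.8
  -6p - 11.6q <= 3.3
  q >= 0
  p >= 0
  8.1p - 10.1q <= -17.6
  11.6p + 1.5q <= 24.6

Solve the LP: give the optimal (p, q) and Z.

p = 0, q = 16.4, maximum Z = 72.16

Extreme points and Z = 1.2p + 4.4q:
  (0, 199/32) → Z = 2189/80
  (4887/4342, 16708/2171) → Z = 382237/10855
  (0, 82/5) → Z = 1804/25

The binding constraints are p = 0 and 11.6p + 1.5q = 24.6.
Solving simultaneously gives p = 0, q = 82/5.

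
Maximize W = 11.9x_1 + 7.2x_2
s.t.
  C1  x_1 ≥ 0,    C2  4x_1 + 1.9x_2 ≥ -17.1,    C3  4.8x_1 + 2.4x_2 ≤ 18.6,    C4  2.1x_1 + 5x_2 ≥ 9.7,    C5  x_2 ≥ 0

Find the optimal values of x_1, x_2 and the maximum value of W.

Feasible corners and W = 11.9x_1 + 7.2x_2:
  (0, 31/4) → W = 279/5
  (0, 97/50) → W = 1746/125
  (581/158, 125/316) → W = 73639/1580

At the optimal vertex, x_1 = 0 and 4.8x_1 + 2.4x_2 = 18.6.
Solving simultaneously gives x_1 = 0, x_2 = 31/4.

x_1 = 0, x_2 = 7.75, maximum W = 55.8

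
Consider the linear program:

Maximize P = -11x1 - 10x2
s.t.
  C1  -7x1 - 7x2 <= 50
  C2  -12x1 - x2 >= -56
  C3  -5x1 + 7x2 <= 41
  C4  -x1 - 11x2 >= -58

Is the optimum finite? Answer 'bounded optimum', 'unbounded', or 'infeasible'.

Feasible corners and P = -11x1 - 10x2:
  (442/77, -992/77) → P = 5058/77
  (-91/12, 37/84) → P = 6637/84
  (558/131, 640/131) → P = -12538/131
  (-45/62, 331/62) → P = -2815/62
The feasible region has finitely many vertices and no improving ray; the maximum is 6637/84 at (-91/12, 37/84).

bounded optimum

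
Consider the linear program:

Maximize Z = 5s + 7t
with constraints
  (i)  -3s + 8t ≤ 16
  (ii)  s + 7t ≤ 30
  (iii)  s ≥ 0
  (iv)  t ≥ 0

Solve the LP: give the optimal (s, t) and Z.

s = 30, t = 0, maximum Z = 150

At the optimal vertex, s + 7t = 30 and t = 0.
Solving simultaneously gives s = 30, t = 0.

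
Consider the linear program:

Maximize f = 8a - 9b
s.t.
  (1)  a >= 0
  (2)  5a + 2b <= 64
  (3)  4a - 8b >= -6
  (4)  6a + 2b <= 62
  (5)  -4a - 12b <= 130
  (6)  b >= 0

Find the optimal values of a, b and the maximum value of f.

a = 31/3, b = 0, maximum f = 248/3

Vertices and f = 8a - 9b:
  (0, 3/4) → f = -27/4
  (0, 0) → f = 0
  (121/14, 71/14) → f = 47/2
  (31/3, 0) → f = 248/3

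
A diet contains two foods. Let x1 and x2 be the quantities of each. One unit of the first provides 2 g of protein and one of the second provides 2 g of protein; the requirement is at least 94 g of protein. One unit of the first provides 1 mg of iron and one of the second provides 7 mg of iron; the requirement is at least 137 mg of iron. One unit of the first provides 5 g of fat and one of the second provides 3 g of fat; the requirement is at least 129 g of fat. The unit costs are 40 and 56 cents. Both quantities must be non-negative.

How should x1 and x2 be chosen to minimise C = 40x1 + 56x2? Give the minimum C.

Extreme points and C = 40x1 + 56x2:
  (0, 47) → C = 2632
  (137, 0) → C = 5480
  (32, 15) → C = 2120
The feasible region is unbounded (it extends along (0, 1), (1, 0)), but C strictly increases along every unbounded feasible direction, so there is no improving ray and the minimum is attained at a vertex.

At the optimal vertex, 2x1 + 2x2 = 94 and x1 + 7x2 = 137.
Solving simultaneously gives x1 = 32, x2 = 15.

x1 = 32, x2 = 15, minimum C = 2120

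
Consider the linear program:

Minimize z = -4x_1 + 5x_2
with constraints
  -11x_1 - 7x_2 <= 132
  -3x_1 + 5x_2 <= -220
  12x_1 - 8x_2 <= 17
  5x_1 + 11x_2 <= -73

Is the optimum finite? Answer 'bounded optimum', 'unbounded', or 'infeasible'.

The boundaries -11x_1 - 7x_2 = 132 and -3x_1 + 5x_2 = -220 meet at (220/19, -704/19), but that point violates 12x_1 - 8x_2 ≤ 17. Every candidate vertex is excluded by some other constraint, so the feasible region is empty.

infeasible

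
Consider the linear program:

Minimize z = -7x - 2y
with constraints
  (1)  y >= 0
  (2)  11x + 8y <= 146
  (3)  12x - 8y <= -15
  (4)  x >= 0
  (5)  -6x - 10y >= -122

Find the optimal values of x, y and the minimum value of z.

Extreme points and z = -7x - 2y:
  (0, 15/8) → z = -15/4
  (59/12, 37/4) → z = -635/12
  (0, 61/5) → z = -122/5

At the optimal vertex, 12x - 8y = -15 and -6x - 10y = -122.
Solving simultaneously gives x = 59/12, y = 37/4.

x = 59/12, y = 37/4, minimum z = -635/12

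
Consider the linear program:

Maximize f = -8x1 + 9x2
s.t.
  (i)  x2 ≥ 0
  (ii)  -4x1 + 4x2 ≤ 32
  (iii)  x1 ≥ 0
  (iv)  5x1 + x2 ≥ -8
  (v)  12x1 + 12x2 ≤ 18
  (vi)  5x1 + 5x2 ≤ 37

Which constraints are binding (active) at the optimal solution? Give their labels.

(iii) and (v)

Feasible corners and f = -8x1 + 9x2:
  (0, 0) → f = 0
  (3/2, 0) → f = -12
  (0, 3/2) → f = 27/2

The maximum is at (0, 3/2). Substituting into each constraint, equality holds for (iii) and (v); the remaining constraints have slack.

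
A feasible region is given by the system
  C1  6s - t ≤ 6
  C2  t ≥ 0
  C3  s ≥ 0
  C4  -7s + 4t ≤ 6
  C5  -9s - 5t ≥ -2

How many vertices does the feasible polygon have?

3

Intersecting each pair of boundary lines and keeping only the points that satisfy every inequality leaves:
  (0, 0)
  (2/9, 0)
  (0, 2/5)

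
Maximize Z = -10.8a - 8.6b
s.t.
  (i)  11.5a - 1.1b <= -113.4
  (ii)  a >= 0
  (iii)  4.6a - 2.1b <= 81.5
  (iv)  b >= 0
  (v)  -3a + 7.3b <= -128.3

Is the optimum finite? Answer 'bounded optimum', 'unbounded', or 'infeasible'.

The boundaries 11.5a - 1.1b = -113.4 and a = 0 meet at (0, 1134/11), but that point violates -3a + 7.3b ≤ -128.3. Every candidate vertex is excluded by some other constraint, so the feasible region is empty.

infeasible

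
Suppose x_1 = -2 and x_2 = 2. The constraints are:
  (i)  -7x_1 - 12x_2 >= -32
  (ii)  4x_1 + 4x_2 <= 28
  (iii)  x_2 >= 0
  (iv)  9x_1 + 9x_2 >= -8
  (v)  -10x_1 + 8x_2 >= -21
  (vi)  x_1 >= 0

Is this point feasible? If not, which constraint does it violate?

not feasible — violates (vi)

Constraint (vi): x_1 = -2, which is not ≥ 0. All other constraints are satisfied.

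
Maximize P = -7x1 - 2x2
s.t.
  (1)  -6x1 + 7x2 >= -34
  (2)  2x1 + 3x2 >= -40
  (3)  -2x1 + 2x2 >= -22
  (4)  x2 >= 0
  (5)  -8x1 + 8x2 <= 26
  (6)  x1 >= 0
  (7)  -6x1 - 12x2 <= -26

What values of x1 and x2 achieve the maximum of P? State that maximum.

Feasible corners and P = -7x1 - 2x2:
  (43, 32) → P = -365
  (17/3, 0) → P = -119/3
  (13/3, 0) → P = -91/3
  (0, 13/4) → P = -13/2
  (0, 13/6) → P = -13/3
The feasible region is unbounded (it extends along (1, 1)), but P strictly decreases along every unbounded feasible direction, so there is no improving ray and the maximum is attained at a vertex.

The optimum lies where x1 = 0 and -6x1 - 12x2 = -26.
Solving simultaneously gives x1 = 0, x2 = 13/6.

x1 = 0, x2 = 13/6, maximum P = -13/3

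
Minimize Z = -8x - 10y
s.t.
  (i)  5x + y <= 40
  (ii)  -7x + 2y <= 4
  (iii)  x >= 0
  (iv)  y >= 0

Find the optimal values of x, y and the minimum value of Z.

x = 76/17, y = 300/17, minimum Z = -3608/17

Vertices and Z = -8x - 10y:
  (76/17, 300/17) → Z = -3608/17
  (8, 0) → Z = -64
  (0, 2) → Z = -20
  (0, 0) → Z = 0

At the optimal vertex, 5x + y = 40 and -7x + 2y = 4.
Solving simultaneously gives x = 76/17, y = 300/17.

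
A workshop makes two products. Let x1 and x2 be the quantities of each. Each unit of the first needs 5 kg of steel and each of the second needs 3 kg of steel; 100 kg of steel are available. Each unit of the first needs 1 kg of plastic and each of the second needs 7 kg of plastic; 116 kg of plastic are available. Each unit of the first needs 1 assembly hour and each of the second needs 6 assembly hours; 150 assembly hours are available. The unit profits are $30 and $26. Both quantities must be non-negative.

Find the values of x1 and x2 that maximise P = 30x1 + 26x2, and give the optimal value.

x1 = 11, x2 = 15, maximum P = 720

Extreme points and P = 30x1 + 26x2:
  (0, 0) → P = 0
  (0, 116/7) → P = 3016/7
  (20, 0) → P = 600
  (11, 15) → P = 720

The optimum lies where 5x1 + 3x2 = 100 and x1 + 7x2 = 116.
Solving simultaneously gives x1 = 11, x2 = 15.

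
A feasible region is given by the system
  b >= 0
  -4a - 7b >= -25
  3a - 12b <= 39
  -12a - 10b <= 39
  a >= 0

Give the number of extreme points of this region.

Of the 10 pairwise boundary intersections, those satisfying every inequality are:
  (25/4, 0)
  (0, 0)
  (0, 25/7)

3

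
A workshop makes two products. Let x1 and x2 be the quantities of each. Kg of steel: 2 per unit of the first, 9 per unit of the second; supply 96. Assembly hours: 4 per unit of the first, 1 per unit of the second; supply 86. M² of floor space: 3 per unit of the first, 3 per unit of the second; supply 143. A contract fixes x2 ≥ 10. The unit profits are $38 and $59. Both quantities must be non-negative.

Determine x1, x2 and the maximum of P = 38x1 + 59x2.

x1 = 3, x2 = 10, maximum P = 704

Feasible corners and P = 38x1 + 59x2:
  (0, 32/3) → P = 1888/3
  (0, 10) → P = 590
  (3, 10) → P = 704

The binding constraints are 2x1 + 9x2 = 96 and x2 = 10.
Solving simultaneously gives x1 = 3, x2 = 10.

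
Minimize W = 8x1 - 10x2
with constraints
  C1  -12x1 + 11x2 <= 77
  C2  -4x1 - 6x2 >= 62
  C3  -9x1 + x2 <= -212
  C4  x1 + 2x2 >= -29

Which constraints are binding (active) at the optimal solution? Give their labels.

Feasible corners and W = 8x1 - 10x2:
  (605/29, -703/29) → W = 11870/29
  (25, -27) → W = 470
  (395/19, -473/19) → W = 7890/19

The minimum is at (605/29, -703/29). Substituting into each constraint, equality holds for C2 and C3; the remaining constraints have slack.

C2 and C3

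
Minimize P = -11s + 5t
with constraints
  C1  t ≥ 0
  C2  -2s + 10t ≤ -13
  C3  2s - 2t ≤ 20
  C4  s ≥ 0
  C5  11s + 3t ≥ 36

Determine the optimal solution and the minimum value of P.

s = 87/8, t = 7/8, minimum P = -461/4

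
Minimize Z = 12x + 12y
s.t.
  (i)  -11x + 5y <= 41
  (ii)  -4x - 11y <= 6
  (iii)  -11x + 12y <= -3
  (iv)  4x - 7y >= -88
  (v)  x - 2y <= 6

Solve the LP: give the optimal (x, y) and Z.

x = -3/13, y = -6/13, minimum Z = -108/13

Vertices and Z = 12x + 12y:
  (-3/13, -6/13) → Z = -108/13
  (54/19, -30/19) → Z = 288/19
  (1077/29, 980/29) → Z = 24684/29
The feasible region is unbounded (it extends along (7, 4), (2, 1)), but Z strictly increases along every unbounded feasible direction, so there is no improving ray and the minimum is attained at a vertex.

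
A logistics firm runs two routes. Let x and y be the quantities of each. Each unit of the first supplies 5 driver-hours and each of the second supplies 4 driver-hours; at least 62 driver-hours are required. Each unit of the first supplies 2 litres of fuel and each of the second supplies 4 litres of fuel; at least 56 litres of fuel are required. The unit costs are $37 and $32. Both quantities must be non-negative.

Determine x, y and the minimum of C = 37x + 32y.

Vertices and C = 37x + 32y:
  (0, 31/2) → C = 496
  (28, 0) → C = 1036
  (2, 13) → C = 490
The feasible region is unbounded (it extends along (0, 1), (1, 0)), but C strictly increases along every unbounded feasible direction, so there is no improving ray and the minimum is attained at a vertex.

The binding constraints are 5x + 4y = 62 and 2x + 4y = 56.
Solving simultaneously gives x = 2, y = 13.

x = 2, y = 13, minimum C = 490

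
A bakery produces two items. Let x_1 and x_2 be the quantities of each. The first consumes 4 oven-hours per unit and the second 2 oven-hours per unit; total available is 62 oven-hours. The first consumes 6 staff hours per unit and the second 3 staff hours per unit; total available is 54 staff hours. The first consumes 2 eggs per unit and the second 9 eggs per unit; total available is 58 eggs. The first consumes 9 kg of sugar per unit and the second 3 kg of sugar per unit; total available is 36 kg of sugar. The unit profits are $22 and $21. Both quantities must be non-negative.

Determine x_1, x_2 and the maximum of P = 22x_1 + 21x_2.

Extreme points and P = 22x_1 + 21x_2:
  (0, 0) → P = 0
  (0, 58/9) → P = 406/3
  (4, 0) → P = 88
  (2, 6) → P = 170

At the optimal vertex, 2x_1 + 9x_2 = 58 and 9x_1 + 3x_2 = 36.
Solving simultaneously gives x_1 = 2, x_2 = 6.

x_1 = 2, x_2 = 6, maximum P = 170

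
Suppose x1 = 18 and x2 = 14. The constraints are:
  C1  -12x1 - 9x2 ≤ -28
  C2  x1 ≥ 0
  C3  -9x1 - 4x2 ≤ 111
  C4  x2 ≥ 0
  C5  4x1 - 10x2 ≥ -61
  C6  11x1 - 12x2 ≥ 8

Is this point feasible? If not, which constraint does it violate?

not feasible — violates C5

Constraint C5: 4x1 - 10x2 = -68, which is not ≥ -61. All other constraints are satisfied.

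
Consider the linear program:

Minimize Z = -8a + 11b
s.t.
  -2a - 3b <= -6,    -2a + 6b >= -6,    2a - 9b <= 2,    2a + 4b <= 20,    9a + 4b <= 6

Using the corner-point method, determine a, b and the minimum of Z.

a = -6/19, b = 42/19, minimum Z = 510/19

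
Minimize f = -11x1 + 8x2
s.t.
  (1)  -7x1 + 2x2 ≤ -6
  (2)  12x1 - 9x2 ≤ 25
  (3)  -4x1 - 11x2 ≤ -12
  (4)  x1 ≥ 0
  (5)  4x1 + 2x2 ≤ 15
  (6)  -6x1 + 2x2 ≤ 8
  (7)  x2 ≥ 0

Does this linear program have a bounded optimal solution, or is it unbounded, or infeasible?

bounded optimum

Corner points and f = -11x1 + 8x2:
  (18/17, 12/17) → f = -6
  (21/11, 81/22) → f = 93/11
  (383/168, 11/42) → f = -1287/56
  (37/12, 4/3) → f = -93/4
The feasible region has finitely many vertices and no improving ray; the minimum is -93/4 at (37/12, 4/3).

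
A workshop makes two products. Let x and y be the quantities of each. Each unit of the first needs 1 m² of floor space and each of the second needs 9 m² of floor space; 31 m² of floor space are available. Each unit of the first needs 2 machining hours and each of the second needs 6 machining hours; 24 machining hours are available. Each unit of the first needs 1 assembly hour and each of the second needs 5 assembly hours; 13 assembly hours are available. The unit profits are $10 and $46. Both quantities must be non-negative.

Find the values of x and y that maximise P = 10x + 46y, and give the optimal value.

x = 21/2, y = 1/2, maximum P = 128

Extreme points and P = 10x + 46y:
  (0, 0) → P = 0
  (0, 13/5) → P = 598/5
  (12, 0) → P = 120
  (21/2, 1/2) → P = 128

The optimum lies where 2x + 6y = 24 and x + 5y = 13.
Solving simultaneously gives x = 21/2, y = 1/2.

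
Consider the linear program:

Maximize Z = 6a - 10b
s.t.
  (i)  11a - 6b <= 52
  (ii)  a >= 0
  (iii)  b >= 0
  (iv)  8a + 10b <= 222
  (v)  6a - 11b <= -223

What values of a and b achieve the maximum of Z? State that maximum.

a = 53/37, b = 779/37, maximum Z = -7472/37

Vertices and Z = 6a - 10b:
  (0, 111/5) → Z = -222
  (0, 223/11) → Z = -2230/11
  (53/37, 779/37) → Z = -7472/37

At the optimal vertex, 8a + 10b = 222 and 6a - 11b = -223.
Solving simultaneously gives a = 53/37, b = 779/37.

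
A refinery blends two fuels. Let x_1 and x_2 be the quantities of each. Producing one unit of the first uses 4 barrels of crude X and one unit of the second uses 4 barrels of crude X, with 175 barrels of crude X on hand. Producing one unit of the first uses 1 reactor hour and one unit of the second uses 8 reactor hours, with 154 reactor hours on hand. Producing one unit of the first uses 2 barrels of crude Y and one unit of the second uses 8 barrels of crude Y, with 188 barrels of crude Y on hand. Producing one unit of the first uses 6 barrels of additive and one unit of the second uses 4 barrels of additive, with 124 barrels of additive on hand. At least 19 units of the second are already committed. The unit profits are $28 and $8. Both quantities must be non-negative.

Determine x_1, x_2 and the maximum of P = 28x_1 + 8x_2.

Corner points and P = 28x_1 + 8x_2:
  (0, 77/4) → P = 154
  (0, 19) → P = 152
  (2, 19) → P = 208

The binding constraints are x_1 + 8x_2 = 154 and x_2 = 19.
Solving simultaneously gives x_1 = 2, x_2 = 19.

x_1 = 2, x_2 = 19, maximum P = 208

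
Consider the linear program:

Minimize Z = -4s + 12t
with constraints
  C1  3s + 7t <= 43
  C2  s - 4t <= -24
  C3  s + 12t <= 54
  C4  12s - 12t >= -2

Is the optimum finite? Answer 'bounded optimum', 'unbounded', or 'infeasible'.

The boundaries 3s + 7t = 43 and s + 12t = 54 meet at (138/29, 119/29), but that point violates s - 4t ≤ -24. Every candidate vertex is excluded by some other constraint, so the feasible region is empty.

infeasible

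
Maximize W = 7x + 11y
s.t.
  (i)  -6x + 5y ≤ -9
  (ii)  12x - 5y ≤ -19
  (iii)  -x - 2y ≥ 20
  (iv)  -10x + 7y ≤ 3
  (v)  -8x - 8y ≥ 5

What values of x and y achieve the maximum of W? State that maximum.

x = -138/29, y = -221/29, maximum W = -3397/29

The feasible region is unbounded (it extends along (-7, -10), (-5, -12)), but W strictly decreases along every unbounded feasible direction, so there is no improving ray and the maximum is attained at a vertex.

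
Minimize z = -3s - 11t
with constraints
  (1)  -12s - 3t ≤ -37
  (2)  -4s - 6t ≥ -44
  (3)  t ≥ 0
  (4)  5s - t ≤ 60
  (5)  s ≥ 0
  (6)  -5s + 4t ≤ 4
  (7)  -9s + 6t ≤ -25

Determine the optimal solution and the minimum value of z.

s = 69/13, t = 148/39, minimum z = -173/3

Corner points and z = -3s - 11t:
  (37/12, 0) → z = -37/4
  (3, 1/3) → z = -38/3
  (11, 0) → z = -33
  (69/13, 148/39) → z = -173/3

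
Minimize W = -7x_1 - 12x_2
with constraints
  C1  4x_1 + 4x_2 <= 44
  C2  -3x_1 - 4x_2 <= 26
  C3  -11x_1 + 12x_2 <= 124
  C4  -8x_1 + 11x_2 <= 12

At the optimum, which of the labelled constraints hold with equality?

C1 and C4

Corner points and W = -7x_1 - 12x_2:
  (70, -59) → W = 218
  (109/19, 100/19) → W = -1963/19
  (-334/65, -172/65) → W = 4402/65

The minimum is at (109/19, 100/19). Substituting into each constraint, equality holds for C1 and C4; the remaining constraints have slack.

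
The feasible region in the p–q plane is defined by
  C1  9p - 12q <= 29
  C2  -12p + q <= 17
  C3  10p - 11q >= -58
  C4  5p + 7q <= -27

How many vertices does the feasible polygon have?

3

Pairwise boundary intersections that survive every other constraint:
  (-233/135, -167/45)
  (-121/123, -388/123)
  (-146/89, -239/89)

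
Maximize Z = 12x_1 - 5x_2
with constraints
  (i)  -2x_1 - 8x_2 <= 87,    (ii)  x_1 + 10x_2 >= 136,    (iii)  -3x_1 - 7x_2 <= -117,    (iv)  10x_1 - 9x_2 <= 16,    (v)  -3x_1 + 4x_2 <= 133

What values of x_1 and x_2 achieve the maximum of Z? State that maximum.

Vertices and Z = 12x_1 - 5x_2:
  (218/23, 291/23) → Z = 1161/23
  (1384/109, 1344/109) → Z = 9888/109
  (-463/33, 250/11) → Z = -282
  (97, 106) → Z = 634

The binding constraints are 10x_1 - 9x_2 = 16 and -3x_1 + 4x_2 = 133.
Solving simultaneously gives x_1 = 97, x_2 = 106.

x_1 = 97, x_2 = 106, maximum Z = 634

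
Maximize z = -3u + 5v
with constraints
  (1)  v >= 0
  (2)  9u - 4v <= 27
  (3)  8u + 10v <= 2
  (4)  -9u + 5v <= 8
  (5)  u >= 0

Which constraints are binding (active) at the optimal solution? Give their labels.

Vertices and z = -3u + 5v:
  (1/4, 0) → z = -3/4
  (0, 0) → z = 0
  (0, 1/5) → z = 1

The maximum is at (0, 1/5). Substituting into each constraint, equality holds for (3) and (5); the remaining constraints have slack.

(3) and (5)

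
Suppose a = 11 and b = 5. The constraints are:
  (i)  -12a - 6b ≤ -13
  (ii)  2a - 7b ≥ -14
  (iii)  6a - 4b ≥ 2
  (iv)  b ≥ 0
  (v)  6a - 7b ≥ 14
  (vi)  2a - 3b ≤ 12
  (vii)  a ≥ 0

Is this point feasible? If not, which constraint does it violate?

feasible

(i): -162 ≤ -13 ✓
(ii): -13 ≥ -14 ✓
(iii): 46 ≥ 2 ✓
(iv): 5 ≥ 0 ✓
(v): 31 ≥ 14 ✓
(vi): 7 ≤ 12 ✓
(vii): 11 ≥ 0 ✓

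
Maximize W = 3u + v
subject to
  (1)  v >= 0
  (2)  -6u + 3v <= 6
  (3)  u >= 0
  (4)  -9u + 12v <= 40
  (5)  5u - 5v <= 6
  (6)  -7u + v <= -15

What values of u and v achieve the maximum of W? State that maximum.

u = 272/15, v = 254/15, maximum W = 214/3

Feasible corners and W = 3u + v:
  (272/15, 254/15) → W = 214/3
  (44/15, 83/15) → W = 43/3
  (23/10, 11/10) → W = 8

The binding constraints are -9u + 12v = 40 and 5u - 5v = 6.
Solving simultaneously gives u = 272/15, v = 254/15.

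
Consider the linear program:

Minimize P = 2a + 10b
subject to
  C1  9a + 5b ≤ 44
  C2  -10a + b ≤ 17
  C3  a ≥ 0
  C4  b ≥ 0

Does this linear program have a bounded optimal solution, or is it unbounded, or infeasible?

bounded optimum

Corner points and P = 2a + 10b:
  (0, 44/5) → P = 88
  (44/9, 0) → P = 88/9
  (0, 0) → P = 0
The feasible region has finitely many vertices and no improving ray; the minimum is 0 at (0, 0).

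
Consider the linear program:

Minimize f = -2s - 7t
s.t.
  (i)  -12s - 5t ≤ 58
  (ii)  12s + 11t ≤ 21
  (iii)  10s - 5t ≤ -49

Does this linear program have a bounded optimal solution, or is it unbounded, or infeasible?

Feasible corners and f = -2s - 7t:
  (-743/72, 79/6) → f = -2575/36
  (-107/22, 4/55) → f = 507/55
  (-217/85, 399/85) → f = -2359/85
The feasible region has finitely many vertices and no improving ray; the minimum is -2575/36 at (-743/72, 79/6).

bounded optimum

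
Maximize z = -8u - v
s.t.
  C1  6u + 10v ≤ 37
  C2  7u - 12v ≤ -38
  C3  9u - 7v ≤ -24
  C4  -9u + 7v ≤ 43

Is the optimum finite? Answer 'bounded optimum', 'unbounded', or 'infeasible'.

bounded optimum

Corner points and z = -8u - v:
  (19/132, 159/44) → z = -629/132
  (-57/44, 197/44) → z = 259/44
  (-22/59, 174/59) → z = 2/59
  (-250/59, 41/59) → z = 1959/59
The feasible region has finitely many vertices and no improving ray; the maximum is 1959/59 at (-250/59, 41/59).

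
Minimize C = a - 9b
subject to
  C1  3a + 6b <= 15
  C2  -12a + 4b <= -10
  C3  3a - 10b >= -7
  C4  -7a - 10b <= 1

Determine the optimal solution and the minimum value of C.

Extreme points and C = a - 9b:
  (9/4, 11/8) → C = -81/8
  (32/27, 19/18) → C = -449/54
  (24/37, -41/74) → C = 417/74
The feasible region is unbounded (it extends along (2, -1), (10, -7)), but C strictly increases along every unbounded feasible direction, so there is no improving ray and the minimum is attained at a vertex.

At the optimal vertex, 3a + 6b = 15 and 3a - 10b = -7.
Solving simultaneously gives a = 9/4, b = 11/8.

a = 9/4, b = 11/8, minimum C = -81/8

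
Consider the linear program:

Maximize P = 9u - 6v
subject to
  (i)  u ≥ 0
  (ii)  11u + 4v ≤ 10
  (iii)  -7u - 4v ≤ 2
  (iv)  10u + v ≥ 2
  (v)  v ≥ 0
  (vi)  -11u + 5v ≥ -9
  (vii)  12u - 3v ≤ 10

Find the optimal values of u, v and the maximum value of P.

u = 9/11, v = 0, maximum P = 81/11

Vertices and P = 9u - 6v:
  (0, 5/2) → P = -15
  (0, 2) → P = -12
  (70/81, 10/81) → P = 190/27
  (1/5, 0) → P = 9/5
  (9/11, 0) → P = 81/11
  (23/27, 2/27) → P = 65/9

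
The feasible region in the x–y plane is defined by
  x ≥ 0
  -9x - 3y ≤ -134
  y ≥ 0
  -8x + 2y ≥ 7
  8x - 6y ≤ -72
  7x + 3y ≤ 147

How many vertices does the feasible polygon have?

Of the 15 pairwise boundary intersections, those satisfying every inequality are:
  (0, 134/3)
  (0, 49)
  (247/42, 1135/42)
  (273/38, 1225/38)

4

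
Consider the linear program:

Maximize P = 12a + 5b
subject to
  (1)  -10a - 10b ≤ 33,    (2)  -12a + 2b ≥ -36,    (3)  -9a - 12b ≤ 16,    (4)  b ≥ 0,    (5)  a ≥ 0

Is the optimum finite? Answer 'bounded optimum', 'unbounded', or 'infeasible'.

unbounded

From the feasible point (3, 0), moving in the direction (0, 1) keeps every constraint satisfied while P increases without bound.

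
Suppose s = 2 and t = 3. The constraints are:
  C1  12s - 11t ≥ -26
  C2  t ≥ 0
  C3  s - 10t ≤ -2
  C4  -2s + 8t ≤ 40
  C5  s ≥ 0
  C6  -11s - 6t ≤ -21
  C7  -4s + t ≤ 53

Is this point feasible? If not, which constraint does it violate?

feasible

C1: -9 ≥ -26 ✓
C2: 3 ≥ 0 ✓
C3: -28 ≤ -2 ✓
C4: 20 ≤ 40 ✓
C5: 2 ≥ 0 ✓
C6: -40 ≤ -21 ✓
C7: -5 ≤ 53 ✓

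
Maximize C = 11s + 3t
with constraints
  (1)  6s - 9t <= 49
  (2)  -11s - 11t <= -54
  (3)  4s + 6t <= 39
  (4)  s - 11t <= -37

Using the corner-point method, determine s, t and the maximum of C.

s = 207/50, t = 187/50, maximum C = 1419/25

Extreme points and C = 11s + 3t:
  (-105/22, 213/22) → C = -258/11
  (17/12, 461/132) → C = 860/33
  (207/50, 187/50) → C = 1419/25

The optimum lies where 4s + 6t = 39 and s - 11t = -37.
Solving simultaneously gives s = 207/50, t = 187/50.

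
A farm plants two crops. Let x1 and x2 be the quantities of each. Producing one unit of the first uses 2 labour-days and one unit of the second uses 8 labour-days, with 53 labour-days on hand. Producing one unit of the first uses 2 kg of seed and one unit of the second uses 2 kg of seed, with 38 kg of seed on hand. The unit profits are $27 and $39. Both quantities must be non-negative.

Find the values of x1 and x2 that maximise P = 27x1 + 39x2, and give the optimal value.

The binding constraints are 2x1 + 8x2 = 53 and 2x1 + 2x2 = 38.
Solving simultaneously gives x1 = 33/2, x2 = 5/2.

x1 = 33/2, x2 = 5/2, maximum P = 543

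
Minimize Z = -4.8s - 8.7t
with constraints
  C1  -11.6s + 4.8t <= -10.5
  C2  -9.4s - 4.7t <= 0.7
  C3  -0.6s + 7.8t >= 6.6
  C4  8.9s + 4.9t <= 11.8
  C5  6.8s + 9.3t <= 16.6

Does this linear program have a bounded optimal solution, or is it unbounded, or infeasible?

infeasible

The boundaries -11.6s + 4.8t = -10.5 and -9.4s - 4.7t = 0.7 meet at (4599/9964, -5341/4982), but that point violates -0.6s + 7.8t ≥ 6.6. Every candidate vertex is excluded by some other constraint, so the feasible region is empty.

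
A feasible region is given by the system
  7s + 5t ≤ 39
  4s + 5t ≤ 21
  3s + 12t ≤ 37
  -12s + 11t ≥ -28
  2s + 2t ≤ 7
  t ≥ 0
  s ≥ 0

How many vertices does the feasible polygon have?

5

Pairwise boundary intersections that survive every other constraint:
  (5/9, 53/18)
  (0, 37/12)
  (133/46, 14/23)
  (7/3, 0)
  (0, 0)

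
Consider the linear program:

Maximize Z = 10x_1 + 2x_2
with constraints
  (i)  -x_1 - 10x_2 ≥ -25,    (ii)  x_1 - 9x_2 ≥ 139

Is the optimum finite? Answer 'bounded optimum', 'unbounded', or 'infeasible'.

From the feasible point (85, -6), moving in the direction (10, -1) keeps every constraint satisfied while Z increases without bound.

unbounded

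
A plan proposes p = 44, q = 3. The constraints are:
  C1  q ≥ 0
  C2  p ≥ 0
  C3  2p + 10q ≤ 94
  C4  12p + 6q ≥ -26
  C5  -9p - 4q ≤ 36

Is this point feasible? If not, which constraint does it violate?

Constraint C3: 2p + 10q = 118, which is not ≤ 94. All other constraints are satisfied.

not feasible — violates C3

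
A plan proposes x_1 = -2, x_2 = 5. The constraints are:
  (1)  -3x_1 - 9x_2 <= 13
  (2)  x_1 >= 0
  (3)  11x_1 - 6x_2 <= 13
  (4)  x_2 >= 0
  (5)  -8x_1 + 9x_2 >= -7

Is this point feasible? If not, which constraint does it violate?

not feasible — violates (2)

Constraint (2): x_1 = -2, which is not ≥ 0. All other constraints are satisfied.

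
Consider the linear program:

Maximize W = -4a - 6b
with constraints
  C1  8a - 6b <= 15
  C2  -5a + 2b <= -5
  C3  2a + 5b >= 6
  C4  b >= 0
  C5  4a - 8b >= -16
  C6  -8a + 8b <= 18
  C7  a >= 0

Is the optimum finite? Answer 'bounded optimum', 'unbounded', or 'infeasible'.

Feasible corners and W = -4a - 6b:
  (111/52, 9/26) → W = -138/13
  (27/5, 47/10) → W = -249/5
  (37/29, 20/29) → W = -268/29
  (9/4, 25/8) → W = -111/4
The feasible region has finitely many vertices and no improving ray; the maximum is -268/29 at (37/29, 20/29).

bounded optimum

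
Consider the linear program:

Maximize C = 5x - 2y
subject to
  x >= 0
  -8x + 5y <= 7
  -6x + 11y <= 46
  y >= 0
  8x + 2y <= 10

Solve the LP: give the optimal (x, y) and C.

Feasible corners and C = 5x - 2y:
  (0, 7/5) → C = -14/5
  (0, 0) → C = 0
  (9/14, 17/7) → C = -23/14
  (5/4, 0) → C = 25/4

The binding constraints are y = 0 and 8x + 2y = 10.
Solving simultaneously gives x = 5/4, y = 0.

x = 5/4, y = 0, maximum C = 25/4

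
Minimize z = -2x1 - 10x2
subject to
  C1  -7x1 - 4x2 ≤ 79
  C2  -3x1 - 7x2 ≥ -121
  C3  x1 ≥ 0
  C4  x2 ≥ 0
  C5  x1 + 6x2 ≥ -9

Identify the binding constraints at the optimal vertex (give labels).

C2 and C3

Extreme points and z = -2x1 - 10x2:
  (0, 121/7) → z = -1210/7
  (121/3, 0) → z = -242/3
  (0, 0) → z = 0

The minimum is at (0, 121/7). Substituting into each constraint, equality holds for C2 and C3; the remaining constraints have slack.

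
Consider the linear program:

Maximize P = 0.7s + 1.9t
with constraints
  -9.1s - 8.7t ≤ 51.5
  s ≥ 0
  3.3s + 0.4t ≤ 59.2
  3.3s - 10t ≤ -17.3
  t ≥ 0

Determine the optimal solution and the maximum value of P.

Vertices and P = 0.7s + 1.9t:
  (0, 148) → P = 1406/5
  (0, 173/100) → P = 3287/1000
  (14627/858, 765/104) → P = 889211/34320

At the optimal vertex, s = 0 and 3.3s + 0.4t = 59.2.
Solving simultaneously gives s = 0, t = 148.

s = 0, t = 148, maximum P = 281.2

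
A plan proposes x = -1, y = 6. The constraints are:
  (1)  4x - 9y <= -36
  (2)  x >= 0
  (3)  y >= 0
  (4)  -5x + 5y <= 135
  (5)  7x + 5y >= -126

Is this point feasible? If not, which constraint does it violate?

Constraint (2): x = -1, which is not ≥ 0. All other constraints are satisfied.

not feasible — violates (2)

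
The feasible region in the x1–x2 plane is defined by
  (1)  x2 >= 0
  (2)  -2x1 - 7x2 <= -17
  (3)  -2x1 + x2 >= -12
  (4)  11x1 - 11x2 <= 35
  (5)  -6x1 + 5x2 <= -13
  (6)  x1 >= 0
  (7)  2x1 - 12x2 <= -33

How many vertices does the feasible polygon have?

Intersecting each pair of boundary lines and keeping only the points that satisfy every inequality leaves:
  (97/11, 62/11)
  (47/4, 23/2)
  (783/110, 433/110)
  (321/62, 112/31)

4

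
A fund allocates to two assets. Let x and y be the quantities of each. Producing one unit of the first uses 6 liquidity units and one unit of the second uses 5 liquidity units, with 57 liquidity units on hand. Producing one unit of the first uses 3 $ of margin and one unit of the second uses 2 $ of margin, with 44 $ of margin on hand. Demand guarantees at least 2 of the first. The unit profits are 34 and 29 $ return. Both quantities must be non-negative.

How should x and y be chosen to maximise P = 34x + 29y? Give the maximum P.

Corner points and P = 34x + 29y:
  (19/2, 0) → P = 323
  (2, 0) → P = 68
  (2, 9) → P = 329

x = 2, y = 9, maximum P = 329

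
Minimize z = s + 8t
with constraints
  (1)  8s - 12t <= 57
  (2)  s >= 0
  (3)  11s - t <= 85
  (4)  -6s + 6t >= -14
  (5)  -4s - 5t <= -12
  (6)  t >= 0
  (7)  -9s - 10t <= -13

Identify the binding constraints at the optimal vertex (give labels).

(4) and (5)

Feasible corners and z = s + 8t:
  (0, 12/5) → z = 96/5
  (124/15, 89/15) → z = 836/15
  (71/27, 8/27) → z = 5
The feasible region is unbounded (it extends along (0, 1), (1, 11)), but z strictly increases along every unbounded feasible direction, so there is no improving ray and the minimum is attained at a vertex.

The minimum is at (71/27, 8/27). Substituting into each constraint, equality holds for (4) and (5); the remaining constraints have slack.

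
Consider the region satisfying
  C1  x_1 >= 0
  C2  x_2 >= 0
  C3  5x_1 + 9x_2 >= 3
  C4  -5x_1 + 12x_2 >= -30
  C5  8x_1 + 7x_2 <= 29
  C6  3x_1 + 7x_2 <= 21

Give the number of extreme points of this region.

5

The feasible vertices (each the meet of two boundaries and inside every other half-plane) are:
  (0, 1/3)
  (0, 3)
  (3/5, 0)
  (29/8, 0)
  (8/5, 81/35)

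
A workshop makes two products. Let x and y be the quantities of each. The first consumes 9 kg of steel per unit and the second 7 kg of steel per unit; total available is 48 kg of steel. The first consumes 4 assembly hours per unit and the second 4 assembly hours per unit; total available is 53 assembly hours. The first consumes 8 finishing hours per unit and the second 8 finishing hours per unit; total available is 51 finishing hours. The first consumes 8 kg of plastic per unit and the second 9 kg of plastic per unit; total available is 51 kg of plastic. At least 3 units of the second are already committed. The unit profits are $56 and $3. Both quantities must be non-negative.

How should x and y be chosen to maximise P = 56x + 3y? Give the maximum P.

x = 3, y = 3, maximum P = 177

Corner points and P = 56x + 3y:
  (0, 17/3) → P = 17
  (0, 3) → P = 9
  (3, 3) → P = 177

The binding constraints are 9x + 7y = 48 and 8x + 9y = 51.
Solving simultaneously gives x = 3, y = 3.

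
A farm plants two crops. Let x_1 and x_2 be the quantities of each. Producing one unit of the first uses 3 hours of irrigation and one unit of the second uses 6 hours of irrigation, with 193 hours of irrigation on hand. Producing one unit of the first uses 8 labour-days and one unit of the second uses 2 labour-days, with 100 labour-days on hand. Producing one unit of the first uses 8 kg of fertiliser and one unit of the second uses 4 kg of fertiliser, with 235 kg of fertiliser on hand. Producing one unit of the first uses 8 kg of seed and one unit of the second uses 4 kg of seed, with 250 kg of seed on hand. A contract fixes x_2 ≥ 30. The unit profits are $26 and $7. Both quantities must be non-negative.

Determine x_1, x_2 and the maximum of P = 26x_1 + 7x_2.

Vertices and P = 26x_1 + 7x_2:
  (0, 193/6) → P = 1351/6
  (0, 30) → P = 210
  (13/3, 30) → P = 968/3

The optimum lies where 3x_1 + 6x_2 = 193 and x_2 = 30.
Solving simultaneously gives x_1 = 13/3, x_2 = 30.

x_1 = 13/3, x_2 = 30, maximum P = 968/3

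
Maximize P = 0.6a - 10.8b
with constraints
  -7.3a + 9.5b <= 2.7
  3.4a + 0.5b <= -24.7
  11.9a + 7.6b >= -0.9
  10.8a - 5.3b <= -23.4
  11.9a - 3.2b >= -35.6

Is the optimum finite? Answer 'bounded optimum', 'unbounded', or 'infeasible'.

infeasible

The boundaries 10.8a - 5.3b = -23.4 and 11.9a - 3.2b = -35.6 meet at (-11380/2851, -10602/2851), but that point violates 3.4a + 0.5b ≤ -24.7. Every candidate vertex is excluded by some other constraint, so the feasible region is empty.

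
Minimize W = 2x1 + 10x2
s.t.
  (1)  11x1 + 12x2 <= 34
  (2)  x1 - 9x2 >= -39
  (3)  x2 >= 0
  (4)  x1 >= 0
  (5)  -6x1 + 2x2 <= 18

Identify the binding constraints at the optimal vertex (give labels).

(3) and (4)

Vertices and W = 2x1 + 10x2:
  (34/11, 0) → W = 68/11
  (0, 17/6) → W = 85/3
  (0, 0) → W = 0

The minimum is at (0, 0). Substituting into each constraint, equality holds for (3) and (4); the remaining constraints have slack.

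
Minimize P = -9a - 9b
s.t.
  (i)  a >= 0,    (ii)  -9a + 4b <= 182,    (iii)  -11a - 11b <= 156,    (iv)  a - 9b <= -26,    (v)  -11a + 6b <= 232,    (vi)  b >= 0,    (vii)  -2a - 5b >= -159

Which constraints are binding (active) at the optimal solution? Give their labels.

(iv) and (vii)

Corner points and P = -9a - 9b:
  (0, 26/9) → P = -26
  (0, 159/5) → P = -1431/5
  (1301/23, 211/23) → P = -13608/23

The minimum is at (1301/23, 211/23). Substituting into each constraint, equality holds for (iv) and (vii); the remaining constraints have slack.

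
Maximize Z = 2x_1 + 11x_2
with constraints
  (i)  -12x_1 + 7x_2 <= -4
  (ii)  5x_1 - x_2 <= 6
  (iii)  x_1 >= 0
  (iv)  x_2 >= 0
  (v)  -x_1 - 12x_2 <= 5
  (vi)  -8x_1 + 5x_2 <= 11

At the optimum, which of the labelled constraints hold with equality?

(i) and (ii)

Vertices and Z = 2x_1 + 11x_2:
  (38/23, 52/23) → Z = 648/23
  (1/3, 0) → Z = 2/3
  (6/5, 0) → Z = 12/5

The maximum is at (38/23, 52/23). Substituting into each constraint, equality holds for (i) and (ii); the remaining constraints have slack.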